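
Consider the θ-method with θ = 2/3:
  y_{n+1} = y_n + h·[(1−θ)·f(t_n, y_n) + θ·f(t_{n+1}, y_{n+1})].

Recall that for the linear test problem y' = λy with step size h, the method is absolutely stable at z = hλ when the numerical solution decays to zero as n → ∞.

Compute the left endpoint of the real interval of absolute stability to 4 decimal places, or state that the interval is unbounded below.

interval (−∞, 0).

Test eqn y'=λy, z=hλ:
  y_{n+1} = y_n + z·[1/3·y_n + 2/3·y_{n+1}] ⇒ (1 − 2/3z)y_{n+1} = (1 + 1/3z)y_n
  ⇒ R(z) = (1 + 1/3z)/(1 − 2/3z).

Solve |R(x)|<1 on ℝ⁻.
x=-1.44: |R|=0.2653
x=-2: |R|=0.1429
x=-10: |R|=0.3043
x=-100: |R|=0.4778
θ=2/3≥1/2 ⇒ |1+1/3x|<|1−2/3x| ∀x<0 ⇒ unbounded interval.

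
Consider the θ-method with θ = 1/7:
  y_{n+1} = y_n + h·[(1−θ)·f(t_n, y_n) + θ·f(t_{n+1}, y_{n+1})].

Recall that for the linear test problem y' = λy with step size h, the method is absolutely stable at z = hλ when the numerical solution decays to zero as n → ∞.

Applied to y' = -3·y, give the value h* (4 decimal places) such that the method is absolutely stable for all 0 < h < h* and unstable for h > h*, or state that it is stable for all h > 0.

(-2.8000,0); λ=-3 ⇒ h* = (14/5)/3 = 0.9333.

Set f=λy, z=hλ:
  y_{n+1} = y_n + z·[6/7·y_n + 1/7·y_{n+1}] ⇒ (1 − 1/7z)y_{n+1} = (1 + 6/7z)y_n
  ⇒ R(z) = (1 + 6/7z)/(1 − 1/7z).

Solve |R(x)|<1 on ℝ⁻.
x=-0.78: |R|=0.2982
R=−1: 1+6/7x = −1+1/7x ⇒ -5/7x=2 ⇒ x=2/(-5/7)=-2.8000
Confirm numerically:
  x=-2.769: |R|=0.98413 <1
  x=-2.083: |R|=0.60531 <1
  x=-1.511: |R|=0.24274 <1
  x=-1.226: |R|=0.04328 <1
  x=-3.371: |R|=1.27529 >1
  x=-3.310: |R|=1.24733 >1
  x=-3.025: |R|=1.11222 >1
So |R|<1 on (-2.8000, 0).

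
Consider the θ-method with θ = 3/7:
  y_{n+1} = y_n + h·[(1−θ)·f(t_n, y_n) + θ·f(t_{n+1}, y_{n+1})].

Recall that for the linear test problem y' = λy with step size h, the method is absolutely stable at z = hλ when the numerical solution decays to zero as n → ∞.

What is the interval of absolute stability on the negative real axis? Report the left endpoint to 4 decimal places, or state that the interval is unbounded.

z∈(-14.0000,0).

Set f=λy, z=hλ:
  y_{n+1} = y_n + z·[4/7·y_n + 3/7·y_{n+1}] ⇒ (1 − 3/7z)y_{n+1} = (1 + 4/7z)y_n
  Hence R(z) = (1 + 4/7z)/(1 − 3/7z).

Boundary: |R(x)|=1, x<0.
x=-0.89: |R|=0.3557
R=−1: 1+4/7x = −1+3/7x ⇒ -1/7x=2 ⇒ x=2/(-1/7)=-14.0000
Confirm numerically:
  x=-13.960: |R|=0.99918 <1
  x=-9.572: |R|=0.87602 <1
  x=-7.813: |R|=0.79674 <1
  x=-6.435: |R|=0.71241 <1
  x=-14.332: |R|=1.00664 >1
  x=-14.295: |R|=1.00591 >1
  x=-14.254: |R|=1.00510 >1
Interval (-14.0000, 0).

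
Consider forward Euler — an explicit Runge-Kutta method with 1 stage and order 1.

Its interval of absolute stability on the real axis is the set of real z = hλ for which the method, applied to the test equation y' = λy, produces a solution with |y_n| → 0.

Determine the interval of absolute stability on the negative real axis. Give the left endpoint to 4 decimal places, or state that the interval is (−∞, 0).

Set f=λy, z=hλ:
  order 1, 1-stage ⇒ R(z)=1+z
  (e.g. R(-1.09)=-0.09000, |R|=0.09000)

Find x<0 with |R(x)|<1.
x=-1.09: |R|=0.0900
|R(-1.18)|=0.1800 |R(-0.79)|=0.2100 |R(-0.64)|=0.3600
Bisect:
  x_lo=-2.8112 |R|=1.8112  x_hi=-0.3375 |R|=0.6625
  mid=-1.57438 |R|=0.57438 →hi
  mid=-2.19281 |R|=1.19281 →lo
  mid=-1.88360 |R|=0.88360 →hi
  mid=-2.03820 |R|=1.03820 →lo
  mid=-1.96090 |R|=0.96090 →hi
  mid=-1.99955 |R|=0.99955 →hi
  mid=-2.01888 |R|=1.01888 →lo
  mid=-2.00921 |R|=1.00921 →lo
  ...
  [-2.00000,-1.99985] ⇒ x*=-2.0000
Interval (-2.0000, 0).

z∈(-2.0000,0).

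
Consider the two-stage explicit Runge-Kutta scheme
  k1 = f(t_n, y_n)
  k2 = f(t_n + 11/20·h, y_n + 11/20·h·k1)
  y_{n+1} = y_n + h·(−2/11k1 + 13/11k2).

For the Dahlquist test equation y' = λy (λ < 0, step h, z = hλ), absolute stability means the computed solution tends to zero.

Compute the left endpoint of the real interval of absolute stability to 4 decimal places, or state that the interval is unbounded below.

z* = -1.5385.

With y'=λy (z=hλ):
  k1=λy_n ⇒ h·k1=z·y_n;  k2=λ(1+11/20z)y_n ⇒ h·k2=z(1+11/20z)y_n
  y_{n+1}/y_n = 1 − 2/11z + 13/11z(1+11/20z) = 1 + z + 13/20z²
  R(z) = 1 + z + 13/20z².

Solve |R(x)|<1 on ℝ⁻.
x=-0.54: |R|=0.6495
R=1: x+13/20x²=0 ⇒ x=−20/13=-1.5385; min R=1−1/(4·13/20)=0.6154>−1
Confirm numerically:
  x=-0.772: |R|=0.61539 <1
  x=-0.685: |R|=0.62000 <1
  x=-0.660: |R|=0.62314 <1
  x=-2.057: |R|=1.69331 >1
  x=-2.006: |R|=1.60962 >1
So |R|<1 on (-1.5385, 0).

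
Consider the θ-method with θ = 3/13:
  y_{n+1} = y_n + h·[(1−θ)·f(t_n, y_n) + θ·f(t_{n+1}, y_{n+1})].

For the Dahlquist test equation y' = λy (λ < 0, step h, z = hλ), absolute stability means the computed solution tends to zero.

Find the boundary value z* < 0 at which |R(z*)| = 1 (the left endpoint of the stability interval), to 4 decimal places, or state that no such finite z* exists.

Set f=λy, z=hλ:
  y_{n+1} = y_n + z·[10/13·y_n + 3/13·y_{n+1}] ⇒ (1 − 3/13z)y_{n+1} = (1 + 10/13z)y_n
  so R(z) = (1 + 10/13z)/(1 − 3/13z).

Need |R(x)|<1, x<0.
x=-1.16: |R|=0.0850
R=−1: 1+10/13x = −1+3/13x ⇒ -7/13x=2 ⇒ x=2/(-7/13)=-3.7143
Confirm numerically:
  x=-3.128: |R|=0.81665 <1
  x=-3.023: |R|=0.78073 <1
  x=-2.518: |R|=0.59259 <1
  x=-1.727: |R|=0.23486 <1
  x=-4.105: |R|=1.10804 >1
  x=-3.960: |R|=1.06913 >1
  x=-3.931: |R|=1.06119 >1
Stable set (-3.7143, 0).

left endpoint -3.7143.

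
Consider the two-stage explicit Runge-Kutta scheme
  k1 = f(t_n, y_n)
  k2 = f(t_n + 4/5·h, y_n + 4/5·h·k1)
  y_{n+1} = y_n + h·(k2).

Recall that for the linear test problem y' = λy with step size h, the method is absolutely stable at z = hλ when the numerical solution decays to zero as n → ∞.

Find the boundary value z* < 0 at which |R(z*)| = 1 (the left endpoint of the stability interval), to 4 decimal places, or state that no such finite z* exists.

With y'=λy (z=hλ):
  k1=λy_n ⇒ h·k1=z·y_n;  k2=λ(1+4/5z)y_n ⇒ h·k2=z(1+4/5z)y_n
  y_{n+1}/y_n = 1 + z(1+4/5z) = 1 + z + 4/5z²
  Hence R(z) = 1 + z + 4/5z².

Need |R(x)|<1, x<0.
x=-0.81: |R|=0.7149
R=1: x+4/5x²=0 ⇒ x=−5/4=-1.2500; min R=1−1/(4·4/5)=0.6875>−1
Confirm numerically:
  x=-1.221: |R|=0.97167 <1
  x=-1.066: |R|=0.84308 <1
  x=-1.048: |R|=0.83064 <1
  x=-0.824: |R|=0.71918 <1
  x=-1.638: |R|=1.50844 >1
  x=-1.538: |R|=1.35436 >1
  x=-1.370: |R|=1.13152 >1
Stable set (-1.2500, 0).

left endpoint -1.2500.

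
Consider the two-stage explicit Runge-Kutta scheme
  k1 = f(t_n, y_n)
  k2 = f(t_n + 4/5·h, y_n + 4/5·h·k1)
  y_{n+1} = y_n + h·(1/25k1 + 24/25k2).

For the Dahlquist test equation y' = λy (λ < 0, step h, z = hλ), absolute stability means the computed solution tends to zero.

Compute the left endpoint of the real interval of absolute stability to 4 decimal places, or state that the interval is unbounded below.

z* = -1.3021.

Set f=λy, z=hλ:
  k1=λy_n ⇒ h·k1=z·y_n;  k2=λ(1+4/5z)y_n ⇒ h·k2=z(1+4/5z)y_n
  y_{n+1}/y_n = 1 + 1/25z + 24/25z(1+4/5z) = 1 + z + 96/125z²
  Hence R(z) = 1 + z + 96/125z².

Find x<0 with |R(x)|<1.
x=-0.5: |R|=0.6920
R=1: x+96/125x²=0 ⇒ x=−125/96=-1.3021; min R=1−1/(4·96/125)=0.6745>−1
Confirm numerically:
  x=-0.985: |R|=0.76013 <1
  x=-0.871: |R|=0.71164 <1
  x=-0.762: |R|=0.68393 <1
  x=-0.640: |R|=0.67457 <1
  x=-1.825: |R|=1.73292 >1
  x=-1.816: |R|=1.71675 >1
  x=-1.639: |R|=1.42409 >1
So |R|<1 on (-1.3021, 0).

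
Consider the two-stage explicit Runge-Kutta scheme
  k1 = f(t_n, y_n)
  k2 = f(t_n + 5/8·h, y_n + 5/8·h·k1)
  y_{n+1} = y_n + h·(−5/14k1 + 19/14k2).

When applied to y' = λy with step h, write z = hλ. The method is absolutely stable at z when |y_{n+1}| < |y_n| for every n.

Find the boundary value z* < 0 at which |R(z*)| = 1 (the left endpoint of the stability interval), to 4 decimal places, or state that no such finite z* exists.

z* = -1.1789.

With y'=λy (z=hλ):
  k1=λy_n ⇒ h·k1=z·y_n;  k2=λ(1+5/8z)y_n ⇒ h·k2=z(1+5/8z)y_n
  y_{n+1}/y_n = 1 − 5/14z + 19/14z(1+5/8z) = 1 + z + 95/112z²
  Hence R(z) = 1 + z + 95/112z².

Find x<0 with |R(x)|<1.
x=-1.53: |R|=1.4556
R=1: x+95/112x²=0 ⇒ x=−112/95=-1.1789; min R=1−1/(4·95/112)=0.7053>−1
Confirm numerically:
  x=-0.840: |R|=0.75850 <1
  x=-0.730: |R|=0.72201 <1
  x=-0.717: |R|=0.71906 <1
  x=-1.772: |R|=1.89138 >1
  x=-1.614: |R|=1.59559 >1
  x=-1.569: |R|=1.51910 >1
Stable set (-1.1789, 0).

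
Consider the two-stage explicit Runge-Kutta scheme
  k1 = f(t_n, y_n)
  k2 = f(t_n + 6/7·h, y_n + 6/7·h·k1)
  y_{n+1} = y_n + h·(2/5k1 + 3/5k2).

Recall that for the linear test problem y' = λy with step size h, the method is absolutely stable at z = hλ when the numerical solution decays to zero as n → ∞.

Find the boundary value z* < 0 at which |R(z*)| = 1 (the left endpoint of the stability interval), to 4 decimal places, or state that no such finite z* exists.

z* = -1.9444.

On y'=λy, z=hλ:
  k1=λy_n ⇒ h·k1=z·y_n;  k2=λ(1+6/7z)y_n ⇒ h·k2=z(1+6/7z)y_n
  y_{n+1}/y_n = 1 + 2/5z + 3/5z(1+6/7z) = 1 + z + 18/35z²
  so R(z) = 1 + z + 18/35z².

Need |R(x)|<1, x<0.
x=-0.72: |R|=0.5466
R=1: x+18/35x²=0 ⇒ x=−35/18=-1.9444; min R=1−1/(4·18/35)=0.5139>−1
Confirm numerically:
  x=-1.467: |R|=0.63979 <1
  x=-1.127: |R|=0.52621 <1
  x=-0.975: |R|=0.51389 <1
  x=-0.958: |R|=0.51399 <1
  x=-2.427: |R|=1.60231 >1
  x=-2.369: |R|=1.51725 >1
  x=-2.290: |R|=1.40697 >1
Stable set (-1.9444, 0).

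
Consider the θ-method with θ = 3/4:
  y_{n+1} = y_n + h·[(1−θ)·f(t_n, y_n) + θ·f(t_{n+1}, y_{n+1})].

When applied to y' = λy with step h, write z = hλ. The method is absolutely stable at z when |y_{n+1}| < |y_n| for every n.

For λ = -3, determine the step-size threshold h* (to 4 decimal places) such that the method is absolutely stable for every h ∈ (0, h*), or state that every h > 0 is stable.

(−∞, 0) — no finite endpoint. Any h>0 works for λ=-3.

With y'=λy (z=hλ):
  y_{n+1} = y_n + z·[1/4·y_n + 3/4·y_{n+1}] ⇒ (1 − 3/4z)y_{n+1} = (1 + 1/4z)y_n
  R(z) = (1 + 1/4z)/(1 − 3/4z).

Boundary: |R(x)|=1, x<0.
x=-1.15: |R|=0.3826
x=-2: |R|=0.2000
x=-10: |R|=0.1765
x=-100: |R|=0.3158
θ=3/4≥1/2 ⇒ |1+1/4x|<|1−3/4x| ∀x<0 ⇒ stable on all of ℝ⁻.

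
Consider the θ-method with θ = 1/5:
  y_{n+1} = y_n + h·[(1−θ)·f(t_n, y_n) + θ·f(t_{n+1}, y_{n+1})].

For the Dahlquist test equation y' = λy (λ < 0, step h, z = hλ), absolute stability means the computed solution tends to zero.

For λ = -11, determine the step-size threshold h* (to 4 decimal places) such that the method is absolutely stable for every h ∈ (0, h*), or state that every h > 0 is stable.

(-3.3333,0); λ=-11 ⇒ h* = (10/3)/11 = 0.3030.

Test eqn y'=λy, z=hλ:
  y_{n+1} = y_n + z·[4/5·y_n + 1/5·y_{n+1}] ⇒ (1 − 1/5z)y_{n+1} = (1 + 4/5z)y_n
  so R(z) = (1 + 4/5z)/(1 − 1/5z).

Boundary: |R(x)|=1, x<0.
x=-1.66: |R|=0.2462
R=−1: 1+4/5x = −1+1/5x ⇒ -3/5x=2 ⇒ x=2/(-3/5)=-3.3333
Confirm numerically:
  x=-2.987: |R|=0.86991 <1
  x=-2.748: |R|=0.77336 <1
  x=-2.245: |R|=0.54934 <1
  x=-2.048: |R|=0.45289 <1
  x=-3.707: |R|=1.12875 >1
  x=-3.500: |R|=1.05882 >1
So |R|<1 on (-3.3333, 0).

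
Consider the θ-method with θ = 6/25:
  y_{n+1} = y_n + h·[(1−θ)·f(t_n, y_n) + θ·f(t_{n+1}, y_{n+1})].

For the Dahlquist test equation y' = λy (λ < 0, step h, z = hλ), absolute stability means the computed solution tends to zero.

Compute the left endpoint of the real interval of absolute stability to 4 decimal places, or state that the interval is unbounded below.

z* = -3.8462.

On y'=λy, z=hλ:
  y_{n+1} = y_n + z·[19/25·y_n + 6/25·y_{n+1}] ⇒ (1 − 6/25z)y_{n+1} = (1 + 19/25z)y_n
  R(z) = (1 + 19/25z)/(1 − 6/25z).

Find x<0 with |R(x)|<1.
x=-1.07: |R|=0.1486
R=−1: 1+19/25x = −1+6/25x ⇒ -13/25x=2 ⇒ x=2/(-13/25)=-3.8462
Confirm numerically:
  x=-3.808: |R|=0.98963 <1
  x=-2.679: |R|=0.63059 <1
  x=-1.799: |R|=0.25650 <1
  x=-4.252: |R|=1.10445 >1
  x=-4.147: |R|=1.07841 >1
  x=-4.115: |R|=1.07034 >1
Stable set (-3.8462, 0).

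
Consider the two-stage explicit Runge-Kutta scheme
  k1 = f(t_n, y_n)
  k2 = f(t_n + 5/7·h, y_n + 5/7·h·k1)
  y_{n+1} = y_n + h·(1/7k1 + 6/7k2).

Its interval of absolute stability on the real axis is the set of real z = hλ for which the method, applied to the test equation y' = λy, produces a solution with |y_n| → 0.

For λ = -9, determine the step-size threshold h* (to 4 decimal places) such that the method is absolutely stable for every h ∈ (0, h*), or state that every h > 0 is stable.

(-1.6333,0); λ=-9 ⇒ h* = (49/30)/9 = 0.1815.

Set f=λy, z=hλ:
  k1=λy_n ⇒ h·k1=z·y_n;  k2=λ(1+5/7z)y_n ⇒ h·k2=z(1+5/7z)y_n
  y_{n+1}/y_n = 1 + 1/7z + 6/7z(1+5/7z) = 1 + z + 30/49z²
  so R(z) = 1 + z + 30/49z².

Boundary: |R(x)|=1, x<0.
x=-0.34: |R|=0.7308
R=1: x+30/49x²=0 ⇒ x=−49/30=-1.6333; min R=1−1/(4·30/49)=0.5917>−1
Confirm numerically:
  x=-1.422: |R|=0.81601 <1
  x=-0.762: |R|=0.59350 <1
  x=-0.726: |R|=0.59670 <1
  x=-2.104: |R|=1.60630 >1
  x=-1.729: |R|=1.10127 >1
Stable set (-1.6333, 0).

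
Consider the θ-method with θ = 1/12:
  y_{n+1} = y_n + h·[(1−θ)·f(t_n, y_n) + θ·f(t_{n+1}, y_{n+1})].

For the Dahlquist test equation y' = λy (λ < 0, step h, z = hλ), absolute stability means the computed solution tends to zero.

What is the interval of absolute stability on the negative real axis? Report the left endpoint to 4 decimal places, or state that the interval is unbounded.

z∈(-2.4000,0).

Test eqn y'=λy, z=hλ:
  y_{n+1} = y_n + z·[11/12·y_n + 1/12·y_{n+1}] ⇒ (1 − 1/12z)y_{n+1} = (1 + 11/12z)y_n
  Hence R(z) = (1 + 11/12z)/(1 − 1/12z).

Find x<0 with |R(x)|<1.
x=-0.93: |R|=0.1369
R=−1: 1+11/12x = −1+1/12x ⇒ -5/6x=2 ⇒ x=2/(-5/6)=-2.4000
Confirm numerically:
  x=-2.183: |R|=0.84700 <1
  x=-2.135: |R|=0.81252 <1
  x=-1.737: |R|=0.51736 <1
  x=-1.563: |R|=0.38288 <1
  x=-2.704: |R|=1.20675 >1
  x=-2.599: |R|=1.13631 >1
  x=-2.522: |R|=1.08401 >1
Stable set (-2.4000, 0).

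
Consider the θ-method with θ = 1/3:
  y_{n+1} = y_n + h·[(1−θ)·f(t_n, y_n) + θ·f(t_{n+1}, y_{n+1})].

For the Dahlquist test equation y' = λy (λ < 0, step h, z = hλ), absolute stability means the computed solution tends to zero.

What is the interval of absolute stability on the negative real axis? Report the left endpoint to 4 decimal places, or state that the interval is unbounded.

On y'=λy, z=hλ:
  y_{n+1} = y_n + z·[2/3·y_n + 1/3·y_{n+1}] ⇒ (1 − 1/3z)y_{n+1} = (1 + 2/3z)y_n
  Hence R(z) = (1 + 2/3z)/(1 − 1/3z).

Boundary: |R(x)|=1, x<0.
x=-0.41: |R|=0.6393
R=−1: 1+2/3x = −1+1/3x ⇒ -1/3x=2 ⇒ x=2/(-1/3)=-6.0000
Confirm numerically:
  x=-4.910: |R|=0.86220 <1
  x=-3.033: |R|=0.50820 <1
  x=-2.882: |R|=0.46991 <1
  x=-6.562: |R|=1.05877 >1
  x=-6.024: |R|=1.00266 >1
Interval (-6.0000, 0).

z∈(-6.0000,0).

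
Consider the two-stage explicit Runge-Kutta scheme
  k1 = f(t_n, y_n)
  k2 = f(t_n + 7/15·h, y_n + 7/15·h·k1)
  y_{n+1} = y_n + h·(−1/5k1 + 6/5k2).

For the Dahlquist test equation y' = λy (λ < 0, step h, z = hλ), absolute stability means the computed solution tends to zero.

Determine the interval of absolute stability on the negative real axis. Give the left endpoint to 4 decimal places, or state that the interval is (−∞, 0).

z∈(-1.7857,0).

With y'=λy (z=hλ):
  k1=λy_n ⇒ h·k1=z·y_n;  k2=λ(1+7/15z)y_n ⇒ h·k2=z(1+7/15z)y_n
  y_{n+1}/y_n = 1 − 1/5z + 6/5z(1+7/15z) = 1 + z + 14/25z²
  so R(z) = 1 + z + 14/25z².

Need |R(x)|<1, x<0.
x=-1.64: |R|=0.8662
R=1: x+14/25x²=0 ⇒ x=−25/14=-1.7857; min R=1−1/(4·14/25)=0.5536>−1
Confirm numerically:
  x=-1.633: |R|=0.86035 <1
  x=-1.368: |R|=0.68000 <1
  x=-1.144: |R|=0.58889 <1
  x=-0.852: |R|=0.55451 <1
  x=-2.081: |R|=1.34411 >1
  x=-2.014: |R|=1.25747 >1
So |R|<1 on (-1.7857, 0).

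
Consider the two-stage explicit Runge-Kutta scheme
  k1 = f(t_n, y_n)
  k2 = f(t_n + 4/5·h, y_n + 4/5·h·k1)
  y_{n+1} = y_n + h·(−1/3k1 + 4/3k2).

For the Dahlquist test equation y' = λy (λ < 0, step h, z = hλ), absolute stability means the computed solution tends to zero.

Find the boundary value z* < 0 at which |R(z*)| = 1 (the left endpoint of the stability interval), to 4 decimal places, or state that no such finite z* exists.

With y'=λy (z=hλ):
  k1=λy_n ⇒ h·k1=z·y_n;  k2=λ(1+4/5z)y_n ⇒ h·k2=z(1+4/5z)y_n
  y_{n+1}/y_n = 1 − 1/3z + 4/3z(1+4/5z) = 1 + z + 16/15z²
  Hence R(z) = 1 + z + 16/15z².

Solve |R(x)|<1 on ℝ⁻.
x=-0.42: |R|=0.7682
R=1: x+16/15x²=0 ⇒ x=−15/16=-0.9375; min R=1−1/(4·16/15)=0.7656>−1
Confirm numerically:
  x=-0.863: |R|=0.93142 <1
  x=-0.522: |R|=0.76865 <1
  x=-0.496: |R|=0.76642 <1
  x=-1.536: |R|=1.98058 >1
  x=-1.176: |R|=1.29917 >1
Interval (-0.9375, 0).

z* = -0.9375.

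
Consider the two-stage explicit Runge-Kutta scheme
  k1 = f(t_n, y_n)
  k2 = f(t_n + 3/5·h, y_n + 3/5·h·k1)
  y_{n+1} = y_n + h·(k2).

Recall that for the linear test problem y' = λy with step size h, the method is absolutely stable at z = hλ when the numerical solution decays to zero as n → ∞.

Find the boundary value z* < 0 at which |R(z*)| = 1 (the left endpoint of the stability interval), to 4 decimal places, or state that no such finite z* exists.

z* = -1.6667.

With y'=λy (z=hλ):
  k1=λy_n ⇒ h·k1=z·y_n;  k2=λ(1+3/5z)y_n ⇒ h·k2=z(1+3/5z)y_n
  y_{n+1}/y_n = 1 + z(1+3/5z) = 1 + z + 3/5z²
  so R(z) = 1 + z + 3/5z².

Find x<0 with |R(x)|<1.
x=-1.24: |R|=0.6826
R=1: x+3/5x²=0 ⇒ x=−5/3=-1.6667; min R=1−1/(4·3/5)=0.5833>−1
Confirm numerically:
  x=-1.065: |R|=0.61553 <1
  x=-0.815: |R|=0.58353 <1
  x=-0.681: |R|=0.59726 <1
  x=-2.153: |R|=1.62825 >1
  x=-1.889: |R|=1.25199 >1
Stable set (-1.6667, 0).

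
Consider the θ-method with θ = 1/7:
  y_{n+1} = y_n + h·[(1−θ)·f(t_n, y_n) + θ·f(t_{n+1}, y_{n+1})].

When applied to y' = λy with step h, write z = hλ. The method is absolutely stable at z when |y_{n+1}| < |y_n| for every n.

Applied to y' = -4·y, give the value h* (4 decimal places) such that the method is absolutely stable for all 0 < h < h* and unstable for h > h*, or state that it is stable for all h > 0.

(-2.8000,0); λ=-4 ⇒ h* = (14/5)/4 = 0.7000.

With y'=λy (z=hλ):
  y_{n+1} = y_n + z·[6/7·y_n + 1/7·y_{n+1}] ⇒ (1 − 1/7z)y_{n+1} = (1 + 6/7z)y_n
  so R(z) = (1 + 6/7z)/(1 − 1/7z).

Boundary: |R(x)|=1, x<0.
x=-0.58: |R|=0.4644
R=−1: 1+6/7x = −1+1/7x ⇒ -5/7x=2 ⇒ x=2/(-5/7)=-2.8000
Confirm numerically:
  x=-2.553: |R|=0.87072 <1
  x=-2.552: |R|=0.87018 <1
  x=-2.366: |R|=0.76831 <1
  x=-1.329: |R|=0.11694 <1
  x=-3.296: |R|=1.24087 >1
  x=-3.169: |R|=1.18143 >1
  x=-3.049: |R|=1.12389 >1
Stable set (-2.8000, 0).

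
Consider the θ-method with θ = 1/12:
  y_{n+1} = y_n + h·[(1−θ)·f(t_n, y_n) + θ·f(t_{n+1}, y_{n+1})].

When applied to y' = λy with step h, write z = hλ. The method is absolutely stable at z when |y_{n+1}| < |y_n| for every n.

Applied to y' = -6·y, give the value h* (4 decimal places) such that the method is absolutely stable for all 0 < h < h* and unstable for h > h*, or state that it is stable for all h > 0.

(-2.4000,0); λ=-6 ⇒ h* = (12/5)/6 = 0.4000.

Test eqn y'=λy, z=hλ:
  y_{n+1} = y_n + z·[11/12·y_n + 1/12·y_{n+1}] ⇒ (1 − 1/12z)y_{n+1} = (1 + 11/12z)y_n
  R(z) = (1 + 11/12z)/(1 − 1/12z).

Need |R(x)|<1, x<0.
x=-0.85: |R|=0.2062
R=−1: 1+11/12x = −1+1/12x ⇒ -5/6x=2 ⇒ x=2/(-5/6)=-2.4000
Confirm numerically:
  x=-2.330: |R|=0.95115 <1
  x=-2.071: |R|=0.76619 <1
  x=-1.261: |R|=0.14109 <1
  x=-0.977: |R|=0.09656 <1
  x=-2.847: |R|=1.30107 >1
  x=-2.603: |R|=1.13901 >1
  x=-2.486: |R|=1.05937 >1
Interval (-2.4000, 0).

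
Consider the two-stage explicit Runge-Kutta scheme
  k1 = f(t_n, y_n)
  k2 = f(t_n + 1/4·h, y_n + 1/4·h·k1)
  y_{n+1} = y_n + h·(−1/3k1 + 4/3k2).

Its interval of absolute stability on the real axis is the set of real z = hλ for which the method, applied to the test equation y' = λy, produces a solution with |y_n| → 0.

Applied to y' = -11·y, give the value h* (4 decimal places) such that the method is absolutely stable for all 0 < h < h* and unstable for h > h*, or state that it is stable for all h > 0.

(-3.0000,0); λ=-11 ⇒ h* = (3)/11 = 0.2727.

Test eqn y'=λy, z=hλ:
  k1=λy_n ⇒ h·k1=z·y_n;  k2=λ(1+1/4z)y_n ⇒ h·k2=z(1+1/4z)y_n
  y_{n+1}/y_n = 1 − 1/3z + 4/3z(1+1/4z) = 1 + z + 1/3z²
  Hence R(z) = 1 + z + 1/3z².

Solve |R(x)|<1 on ℝ⁻.
x=-1.76: |R|=0.2725
R=1: x+1/3x²=0 ⇒ x=−3=-3.0000; min R=1−1/(4·1/3)=0.2500>−1
Confirm numerically:
  x=-2.830: |R|=0.83963 <1
  x=-2.444: |R|=0.54705 <1
  x=-2.148: |R|=0.38997 <1
  x=-1.790: |R|=0.27803 <1
  x=-3.238: |R|=1.25688 >1
  x=-3.213: |R|=1.22812 >1
  x=-3.164: |R|=1.17297 >1
Stable set (-3.0000, 0).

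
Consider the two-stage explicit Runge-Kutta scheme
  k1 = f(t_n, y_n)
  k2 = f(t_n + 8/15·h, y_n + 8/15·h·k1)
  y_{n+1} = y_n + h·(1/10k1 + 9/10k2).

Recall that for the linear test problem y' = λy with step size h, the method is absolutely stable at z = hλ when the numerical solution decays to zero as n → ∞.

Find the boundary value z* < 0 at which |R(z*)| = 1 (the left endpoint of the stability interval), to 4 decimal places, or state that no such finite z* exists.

z* = -2.0833.

Test eqn y'=λy, z=hλ:
  k1=λy_n ⇒ h·k1=z·y_n;  k2=λ(1+8/15z)y_n ⇒ h·k2=z(1+8/15z)y_n
  y_{n+1}/y_n = 1 + 1/10z + 9/10z(1+8/15z) = 1 + z + 12/25z²
  Hence R(z) = 1 + z + 12/25z².

Solve |R(x)|<1 on ℝ⁻.
x=-1.45: |R|=0.5592
R=1: x+12/25x²=0 ⇒ x=−25/12=-2.0833; min R=1−1/(4·12/25)=0.4792>−1
Confirm numerically:
  x=-1.894: |R|=0.82787 <1
  x=-1.348: |R|=0.52421 <1
  x=-1.311: |R|=0.51399 <1
  x=-1.257: |R|=0.50142 <1
  x=-2.660: |R|=1.73629 >1
  x=-2.224: |R|=1.15016 >1
Interval (-2.0833, 0).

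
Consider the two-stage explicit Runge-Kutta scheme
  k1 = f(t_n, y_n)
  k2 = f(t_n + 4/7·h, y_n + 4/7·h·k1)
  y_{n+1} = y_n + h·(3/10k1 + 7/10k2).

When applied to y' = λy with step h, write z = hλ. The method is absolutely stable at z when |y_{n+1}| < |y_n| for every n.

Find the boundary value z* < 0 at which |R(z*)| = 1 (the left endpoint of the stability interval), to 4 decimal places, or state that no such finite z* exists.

z* = -2.5000.

Set f=λy, z=hλ:
  k1=λy_n ⇒ h·k1=z·y_n;  k2=λ(1+4/7z)y_n ⇒ h·k2=z(1+4/7z)y_n
  y_{n+1}/y_n = 1 + 3/10z + 7/10z(1+4/7z) = 1 + z + 2/5z²
  Hence R(z) = 1 + z + 2/5z².

Boundary: |R(x)|=1, x<0.
x=-1.63: |R|=0.4328
R=1: x+2/5x²=0 ⇒ x=−5/2=-2.5000; min R=1−1/(4·2/5)=0.3750>−1
Confirm numerically:
  x=-1.327: |R|=0.37737 <1
  x=-1.158: |R|=0.37839 <1
  x=-1.005: |R|=0.39901 <1
  x=-2.780: |R|=1.31136 >1
  x=-2.667: |R|=1.17816 >1
  x=-2.594: |R|=1.09753 >1
Interval (-2.5000, 0).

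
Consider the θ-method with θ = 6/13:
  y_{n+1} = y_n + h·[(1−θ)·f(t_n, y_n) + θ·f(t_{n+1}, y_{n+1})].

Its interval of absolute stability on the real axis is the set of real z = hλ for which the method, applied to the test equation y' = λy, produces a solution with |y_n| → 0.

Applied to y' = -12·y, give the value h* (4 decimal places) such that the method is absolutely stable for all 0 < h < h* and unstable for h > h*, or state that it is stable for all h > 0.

(-26.0000,0); λ=-12 ⇒ h* = (26)/12 = 2.1667.

Test eqn y'=λy, z=hλ:
  y_{n+1} = y_n + z·[7/13·y_n + 6/13·y_{n+1}] ⇒ (1 − 6/13z)y_{n+1} = (1 + 7/13z)y_n
  R(z) = (1 + 7/13z)/(1 − 6/13z).

Need |R(x)|<1, x<0.
x=-1.43: |R|=0.1386
R=−1: 1+7/13x = −1+6/13x ⇒ -1/13x=2 ⇒ x=2/(-1/13)=-26.0000
Confirm numerically:
  x=-20.919: |R|=0.96332 <1
  x=-15.076: |R|=0.89441 <1
  x=-12.510: |R|=0.84681 <1
  x=-26.497: |R|=1.00289 >1
  x=-26.236: |R|=1.00138 >1
Interval (-26.0000, 0).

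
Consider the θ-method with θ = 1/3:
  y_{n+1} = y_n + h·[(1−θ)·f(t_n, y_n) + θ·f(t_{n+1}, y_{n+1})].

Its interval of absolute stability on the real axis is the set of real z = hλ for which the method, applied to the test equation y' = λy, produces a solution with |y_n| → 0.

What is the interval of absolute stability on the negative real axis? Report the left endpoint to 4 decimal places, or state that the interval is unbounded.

(-6.0000, 0).

Set f=λy, z=hλ:
  y_{n+1} = y_n + z·[2/3·y_n + 1/3·y_{n+1}] ⇒ (1 − 1/3z)y_{n+1} = (1 + 2/3z)y_n
  R(z) = (1 + 2/3z)/(1 − 1/3z).

Need |R(x)|<1, x<0.
x=-1.47: |R|=0.0134
R=−1: 1+2/3x = −1+1/3x ⇒ -1/3x=2 ⇒ x=2/(-1/3)=-6.0000
Confirm numerically:
  x=-5.882: |R|=0.98671 <1
  x=-5.378: |R|=0.92576 <1
  x=-4.003: |R|=0.71484 <1
  x=-6.559: |R|=1.05848 >1
  x=-6.535: |R|=1.05611 >1
  x=-6.150: |R|=1.01639 >1
Interval (-6.0000, 0).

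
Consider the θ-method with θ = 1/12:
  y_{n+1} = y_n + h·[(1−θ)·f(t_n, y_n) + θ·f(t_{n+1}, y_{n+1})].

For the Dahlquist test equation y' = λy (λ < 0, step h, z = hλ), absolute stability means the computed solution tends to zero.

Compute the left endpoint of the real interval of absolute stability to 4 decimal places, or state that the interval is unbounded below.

left endpoint -2.4000.

Set f=λy, z=hλ:
  y_{n+1} = y_n + z·[11/12·y_n + 1/12·y_{n+1}] ⇒ (1 − 1/12z)y_{n+1} = (1 + 11/12z)y_n
  so R(z) = (1 + 11/12z)/(1 − 1/12z).

Need |R(x)|<1, x<0.
x=-1.2: |R|=0.0909
R=−1: 1+11/12x = −1+1/12x ⇒ -5/6x=2 ⇒ x=2/(-5/6)=-2.4000
Confirm numerically:
  x=-2.234: |R|=0.88338 <1
  x=-2.018: |R|=0.72749 <1
  x=-1.481: |R|=0.31830 <1
  x=-2.735: |R|=1.22735 >1
  x=-2.730: |R|=1.22403 >1
  x=-2.580: |R|=1.12346 >1
Stable set (-2.4000, 0).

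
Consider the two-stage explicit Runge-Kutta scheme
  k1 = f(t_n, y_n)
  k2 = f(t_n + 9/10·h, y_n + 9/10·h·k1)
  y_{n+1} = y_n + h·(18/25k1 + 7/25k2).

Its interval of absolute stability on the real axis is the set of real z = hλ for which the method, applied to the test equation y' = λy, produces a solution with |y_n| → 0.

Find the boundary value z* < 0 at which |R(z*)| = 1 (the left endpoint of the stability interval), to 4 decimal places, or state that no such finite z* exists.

Test eqn y'=λy, z=hλ:
  k1=λy_n ⇒ h·k1=z·y_n;  k2=λ(1+9/10z)y_n ⇒ h·k2=z(1+9/10z)y_n
  y_{n+1}/y_n = 1 + 18/25z + 7/25z(1+9/10z) = 1 + z + 63/250z²
  so R(z) = 1 + z + 63/250z².

Need |R(x)|<1, x<0.
x=-0.97: |R|=0.2671
R=1: x+63/250x²=0 ⇒ x=−250/63=-3.9683; min R=1−1/(4·63/250)=0.0079>−1
Confirm numerically:
  x=-3.413: |R|=0.52244 <1
  x=-2.553: |R|=0.08949 <1
  x=-2.367: |R|=0.04488 <1
  x=-1.881: |R|=0.01062 <1
  x=-4.473: |R|=1.56895 >1
  x=-4.399: |R|=1.47750 >1
  x=-4.165: |R|=1.20650 >1
So |R|<1 on (-3.9683, 0).

z* = -3.9683.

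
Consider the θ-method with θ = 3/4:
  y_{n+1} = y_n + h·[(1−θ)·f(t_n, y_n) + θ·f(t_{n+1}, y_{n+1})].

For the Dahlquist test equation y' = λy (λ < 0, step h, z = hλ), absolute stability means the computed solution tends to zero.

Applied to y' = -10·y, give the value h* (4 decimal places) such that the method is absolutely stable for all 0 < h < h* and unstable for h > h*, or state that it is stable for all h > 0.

interval (−∞, 0). Any h>0 works for λ=-10.

With y'=λy (z=hλ):
  y_{n+1} = y_n + z·[1/4·y_n + 3/4·y_{n+1}] ⇒ (1 − 3/4z)y_{n+1} = (1 + 1/4z)y_n
  so R(z) = (1 + 1/4z)/(1 − 3/4z).

Solve |R(x)|<1 on ℝ⁻.
x=-1.36: |R|=0.3267
x=-2: |R|=0.2000
x=-10: |R|=0.1765
x=-100: |R|=0.3158
θ=3/4≥1/2 ⇒ |1+1/4x|<|1−3/4x| ∀x<0 ⇒ interval (−∞,0).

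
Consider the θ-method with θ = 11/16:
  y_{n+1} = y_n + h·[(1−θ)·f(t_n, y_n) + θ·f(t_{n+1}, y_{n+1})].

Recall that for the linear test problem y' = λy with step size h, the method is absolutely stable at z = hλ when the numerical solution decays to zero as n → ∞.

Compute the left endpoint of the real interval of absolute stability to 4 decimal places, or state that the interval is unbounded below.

On y'=λy, z=hλ:
  y_{n+1} = y_n + z·[5/16·y_n + 11/16·y_{n+1}] ⇒ (1 − 11/16z)y_{n+1} = (1 + 5/16z)y_n
  R(z) = (1 + 5/16z)/(1 − 11/16z).

Need |R(x)|<1, x<0.
x=-0.45: |R|=0.6563
x=-2: |R|=0.1579
x=-10: |R|=0.2698
x=-100: |R|=0.4337
θ=11/16≥1/2 ⇒ |1+5/16x|<|1−11/16x| ∀x<0 ⇒ unbounded interval.

interval (−∞, 0).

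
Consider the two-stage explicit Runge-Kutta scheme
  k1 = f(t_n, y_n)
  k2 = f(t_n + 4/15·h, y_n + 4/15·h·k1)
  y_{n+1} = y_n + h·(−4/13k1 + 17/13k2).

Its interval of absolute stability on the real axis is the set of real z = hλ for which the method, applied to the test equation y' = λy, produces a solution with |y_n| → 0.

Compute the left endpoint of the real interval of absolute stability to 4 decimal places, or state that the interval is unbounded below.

left endpoint -2.8676.

Set f=λy, z=hλ:
  k1=λy_n ⇒ h·k1=z·y_n;  k2=λ(1+4/15z)y_n ⇒ h·k2=z(1+4/15z)y_n
  y_{n+1}/y_n = 1 − 4/13z + 17/13z(1+4/15z) = 1 + z + 68/195z²
  ⇒ R(z) = 1 + z + 68/195z².

Boundary: |R(x)|=1, x<0.
x=-1.02: |R|=0.3428
R=1: x+68/195x²=0 ⇒ x=−195/68=-2.8676; min R=1−1/(4·68/195)=0.2831>−1
Confirm numerically:
  x=-2.746: |R|=0.88351 <1
  x=-2.126: |R|=0.45016 <1
  x=-2.046: |R|=0.41377 <1
  x=-1.935: |R|=0.37068 <1
  x=-3.094: |R|=1.24422 >1
  x=-2.922: |R|=1.05538 >1
  x=-2.889: |R|=1.02151 >1
So |R|<1 on (-2.8676, 0).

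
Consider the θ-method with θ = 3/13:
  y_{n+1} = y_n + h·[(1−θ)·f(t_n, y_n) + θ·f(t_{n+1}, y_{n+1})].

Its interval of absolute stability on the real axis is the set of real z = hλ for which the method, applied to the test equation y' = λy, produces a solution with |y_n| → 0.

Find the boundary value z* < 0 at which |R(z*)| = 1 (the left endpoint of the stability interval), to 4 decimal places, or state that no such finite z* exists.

With y'=λy (z=hλ):
  y_{n+1} = y_n + z·[10/13·y_n + 3/13·y_{n+1}] ⇒ (1 − 3/13z)y_{n+1} = (1 + 10/13z)y_n
  Hence R(z) = (1 + 10/13z)/(1 − 3/13z).

Boundary: |R(x)|=1, x<0.
x=-0.74: |R|=0.3679
R=−1: 1+10/13x = −1+3/13x ⇒ -7/13x=2 ⇒ x=2/(-7/13)=-3.7143
Confirm numerically:
  x=-3.569: |R|=0.95710 <1
  x=-2.928: |R|=0.74734 <1
  x=-2.278: |R|=0.49309 <1
  x=-1.832: |R|=0.28763 <1
  x=-4.303: |R|=1.15906 >1
  x=-3.825: |R|=1.03166 >1
Interval (-3.7143, 0).

left endpoint -3.7143.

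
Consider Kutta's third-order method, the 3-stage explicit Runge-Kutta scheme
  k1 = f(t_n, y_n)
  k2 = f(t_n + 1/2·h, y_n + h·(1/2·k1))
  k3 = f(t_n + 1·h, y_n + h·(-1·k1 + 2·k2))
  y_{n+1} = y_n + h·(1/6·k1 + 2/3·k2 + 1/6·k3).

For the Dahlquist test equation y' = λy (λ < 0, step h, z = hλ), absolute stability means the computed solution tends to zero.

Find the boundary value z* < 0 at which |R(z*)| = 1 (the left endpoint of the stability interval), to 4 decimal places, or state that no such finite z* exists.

z* = -2.5127.

With y'=λy (z=hλ):
  order 3, 3-stage ⇒ R(z)=1+z+z^2/2+z^3/6
  (e.g. R(-1.01)=0.32833, |R|=0.32833)

Solve |R(x)|<1 on ℝ⁻.
x=-1.01: |R|=0.3283
|R(-2.88)|=1.7141 |R(-1.64)|=0.0304 |R(-1.39)|=0.1284
Bisect:
  x_lo=-3.0965 |R|=2.2508  x_hi=-0.0893 |R|=0.9146
  mid=-1.59292 |R|=0.00213 →hi
  mid=-2.34473 |R|=0.74431 →hi
  mid=-2.72064 |R|=1.37600 →lo
  mid=-2.53268 |R|=1.03308 →lo
  mid=-2.43871 |R|=0.88234 →hi
  mid=-2.48570 |R|=0.95607 →hi
  mid=-2.50919 |R|=0.99416 →hi
  mid=-2.52094 |R|=1.01352 →lo
  ...
  [-2.51286,-2.51268] ⇒ x*=-2.5127
Interval (-2.5127, 0).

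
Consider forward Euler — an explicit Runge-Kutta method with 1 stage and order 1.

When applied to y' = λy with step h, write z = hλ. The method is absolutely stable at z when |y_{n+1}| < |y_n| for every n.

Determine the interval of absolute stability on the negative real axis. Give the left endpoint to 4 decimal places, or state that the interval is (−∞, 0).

Set f=λy, z=hλ:
  order 1, 1-stage ⇒ R(z)=1+z
  (e.g. R(-1.71)=-0.71000, |R|=0.71000)

Find x<0 with |R(x)|<1.
x=-1.71: |R|=0.7100
|R(-1.96)|=0.9600 |R(-1.53)|=0.5300 |R(-0.9)|=0.1000
Bisect:
  x_lo=-2.8094 |R|=1.8094  x_hi=-0.1984 |R|=0.8016
  mid=-1.50389 |R|=0.50389 →hi
  mid=-2.15664 |R|=1.15664 →lo
  mid=-1.83027 |R|=0.83027 →hi
  mid=-1.99346 |R|=0.99346 →hi
  mid=-2.07505 |R|=1.07505 →lo
  mid=-2.03425 |R|=1.03425 →lo
  mid=-2.01385 |R|=1.01385 →lo
  mid=-2.00365 |R|=1.00365 →lo
  ...
  [-2.00015,-1.99999] ⇒ x*=-2.0000
Interval (-2.0000, 0).

z∈(-2.0000,0).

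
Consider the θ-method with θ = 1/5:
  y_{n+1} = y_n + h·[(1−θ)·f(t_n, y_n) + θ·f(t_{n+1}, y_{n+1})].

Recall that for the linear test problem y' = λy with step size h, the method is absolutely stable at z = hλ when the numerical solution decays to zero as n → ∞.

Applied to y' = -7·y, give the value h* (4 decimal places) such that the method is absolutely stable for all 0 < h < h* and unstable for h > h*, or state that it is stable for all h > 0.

Set f=λy, z=hλ:
  y_{n+1} = y_n + z·[4/5·y_n + 1/5·y_{n+1}] ⇒ (1 − 1/5z)y_{n+1} = (1 + 4/5z)y_n
  ⇒ R(z) = (1 + 4/5z)/(1 − 1/5z).

Boundary: |R(x)|=1, x<0.
x=-1.67: |R|=0.2519
R=−1: 1+4/5x = −1+1/5x ⇒ -3/5x=2 ⇒ x=2/(-3/5)=-3.3333
Confirm numerically:
  x=-2.988: |R|=0.87031 <1
  x=-2.490: |R|=0.66222 <1
  x=-2.387: |R|=0.61568 <1
  x=-3.641: |R|=1.10682 >1
  x=-3.522: |R|=1.06642 >1
Stable set (-3.3333, 0).

(-3.3333,0); λ=-7 ⇒ h* = (10/3)/7 = 0.4762.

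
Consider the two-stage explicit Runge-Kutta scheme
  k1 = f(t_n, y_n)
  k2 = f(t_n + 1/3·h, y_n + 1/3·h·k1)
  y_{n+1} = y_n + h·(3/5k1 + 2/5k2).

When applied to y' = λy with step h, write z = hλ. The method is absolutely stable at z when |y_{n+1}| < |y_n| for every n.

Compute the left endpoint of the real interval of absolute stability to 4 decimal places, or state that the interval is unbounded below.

Set f=λy, z=hλ:
  k1=λy_n ⇒ h·k1=z·y_n;  k2=λ(1+1/3z)y_n ⇒ h·k2=z(1+1/3z)y_n
  y_{n+1}/y_n = 1 + 3/5z + 2/5z(1+1/3z) = 1 + z + 2/15z²
  ⇒ R(z) = 1 + z + 2/15z².

Solve |R(x)|<1 on ℝ⁻.
x=-0.87: |R|=0.2309
R=1: x+2/15x²=0 ⇒ x=−15/2=-7.5000; min R=1−1/(4·2/15)=-0.8750>−1
Confirm numerically:
  x=-7.233: |R|=0.74251 <1
  x=-5.492: |R|=0.47039 <1
  x=-4.739: |R|=0.74458 <1
  x=-7.954: |R|=1.48148 >1
  x=-7.545: |R|=1.04527 >1
Interval (-7.5000, 0).

z* = -7.5000.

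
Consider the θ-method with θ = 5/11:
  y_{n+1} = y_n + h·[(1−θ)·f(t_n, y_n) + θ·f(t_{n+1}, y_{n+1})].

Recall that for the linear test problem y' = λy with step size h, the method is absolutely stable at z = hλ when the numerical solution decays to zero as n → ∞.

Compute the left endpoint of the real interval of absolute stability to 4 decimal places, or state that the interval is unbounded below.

left endpoint -22.0000.

Set f=λy, z=hλ:
  y_{n+1} = y_n + z·[6/11·y_n + 5/11·y_{n+1}] ⇒ (1 − 5/11z)y_{n+1} = (1 + 6/11z)y_n
  R(z) = (1 + 6/11z)/(1 − 5/11z).

Need |R(x)|<1, x<0.
x=-1.44: |R|=0.1297
R=−1: 1+6/11x = −1+5/11x ⇒ -1/11x=2 ⇒ x=2/(-1/11)=-22.0000
Confirm numerically:
  x=-19.892: |R|=0.98092 <1
  x=-17.254: |R|=0.95121 <1
  x=-9.224: |R|=0.77633 <1
  x=-22.565: |R|=1.00456 >1
  x=-22.563: |R|=1.00455 >1
  x=-22.315: |R|=1.00257 >1
Interval (-22.0000, 0).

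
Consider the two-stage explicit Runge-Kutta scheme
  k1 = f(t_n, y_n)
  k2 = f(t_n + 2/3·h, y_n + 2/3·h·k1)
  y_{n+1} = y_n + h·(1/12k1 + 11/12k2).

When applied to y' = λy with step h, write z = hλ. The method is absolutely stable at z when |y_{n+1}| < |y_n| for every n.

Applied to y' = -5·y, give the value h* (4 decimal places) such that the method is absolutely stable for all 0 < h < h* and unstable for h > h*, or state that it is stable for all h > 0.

(-1.6364,0); λ=-5 ⇒ h* = (18/11)/5 = 0.3273.

With y'=λy (z=hλ):
  k1=λy_n ⇒ h·k1=z·y_n;  k2=λ(1+2/3z)y_n ⇒ h·k2=z(1+2/3z)y_n
  y_{n+1}/y_n = 1 + 1/12z + 11/12z(1+2/3z) = 1 + z + 11/18z²
  R(z) = 1 + z + 11/18z².

Need |R(x)|<1, x<0.
x=-0.52: |R|=0.6452
R=1: x+11/18x²=0 ⇒ x=−18/11=-1.6364; min R=1−1/(4·11/18)=0.5909>−1
Confirm numerically:
  x=-1.541: |R|=0.91019 <1
  x=-0.978: |R|=0.60652 <1
  x=-0.774: |R|=0.59210 <1
  x=-0.752: |R|=0.59359 <1
  x=-1.797: |R|=1.17641 >1
  x=-1.740: |R|=1.11020 >1
So |R|<1 on (-1.6364, 0).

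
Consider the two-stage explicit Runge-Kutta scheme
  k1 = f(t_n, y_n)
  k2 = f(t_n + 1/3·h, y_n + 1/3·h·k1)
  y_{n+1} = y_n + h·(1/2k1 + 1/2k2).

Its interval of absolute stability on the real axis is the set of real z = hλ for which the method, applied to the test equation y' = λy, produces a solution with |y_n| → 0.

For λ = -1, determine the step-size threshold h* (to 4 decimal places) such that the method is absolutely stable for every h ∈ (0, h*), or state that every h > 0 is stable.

(-6.0000,0); λ=-1 ⇒ h* = (6)/1 = 6.0000.

Set f=λy, z=hλ:
  k1=λy_n ⇒ h·k1=z·y_n;  k2=λ(1+1/3z)y_n ⇒ h·k2=z(1+1/3z)y_n
  y_{n+1}/y_n = 1 + 1/2z + 1/2z(1+1/3z) = 1 + z + 1/6z²
  so R(z) = 1 + z + 1/6z².

Solve |R(x)|<1 on ℝ⁻.
x=-1.13: |R|=0.0828
R=1: x+1/6x²=0 ⇒ x=−6=-6.0000; min R=1−1/(4·1/6)=-0.5000>−1
Confirm numerically:
  x=-5.384: |R|=0.44724 <1
  x=-3.680: |R|=0.42293 <1
  x=-2.988: |R|=0.49998 <1
  x=-2.751: |R|=0.48967 <1
  x=-6.197: |R|=1.20347 >1
  x=-6.094: |R|=1.09547 >1
Stable set (-6.0000, 0).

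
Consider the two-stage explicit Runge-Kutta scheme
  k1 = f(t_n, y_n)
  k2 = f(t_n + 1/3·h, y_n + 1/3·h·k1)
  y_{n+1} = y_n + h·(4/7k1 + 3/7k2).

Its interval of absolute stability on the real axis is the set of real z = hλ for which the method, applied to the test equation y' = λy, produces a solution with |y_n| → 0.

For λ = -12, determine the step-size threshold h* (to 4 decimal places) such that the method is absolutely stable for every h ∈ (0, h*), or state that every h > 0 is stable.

(-7.0000,0); λ=-12 ⇒ h* = (7)/12 = 0.5833.

Set f=λy, z=hλ:
  k1=λy_n ⇒ h·k1=z·y_n;  k2=λ(1+1/3z)y_n ⇒ h·k2=z(1+1/3z)y_n
  y_{n+1}/y_n = 1 + 4/7z + 3/7z(1+1/3z) = 1 + z + 1/7z²
  Hence R(z) = 1 + z + 1/7z².

Boundary: |R(x)|=1, x<0.
x=-0.41: |R|=0.6140
R=1: x+1/7x²=0 ⇒ x=−7=-7.0000; min R=1−1/(4·1/7)=-0.7500>−1
Confirm numerically:
  x=-5.969: |R|=0.12085 <1
  x=-4.590: |R|=0.58027 <1
  x=-3.454: |R|=0.74970 <1
  x=-3.344: |R|=0.74652 <1
  x=-7.419: |R|=1.44408 >1
  x=-7.310: |R|=1.32373 >1
  x=-7.307: |R|=1.32046 >1
Stable set (-7.0000, 0).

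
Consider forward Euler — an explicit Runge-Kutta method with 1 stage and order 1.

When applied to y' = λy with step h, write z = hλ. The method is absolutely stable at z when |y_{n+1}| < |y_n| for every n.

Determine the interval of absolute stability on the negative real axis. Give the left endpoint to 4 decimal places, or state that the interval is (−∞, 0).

On y'=λy, z=hλ:
  order 1, 1-stage ⇒ R(z)=1+z
  (e.g. R(-1.05)=-0.05000, |R|=0.05000)

Need |R(x)|<1, x<0.
x=-1.05: |R|=0.0500
|R(-1.99)|=0.9900 |R(-1.18)|=0.1800 |R(-1.12)|=0.1200
Bisect:
  x_lo=-2.8186 |R|=1.8186  x_hi=-0.2515 |R|=0.7485
  mid=-1.53505 |R|=0.53505 →hi
  mid=-2.17681 |R|=1.17681 →lo
  mid=-1.85593 |R|=0.85593 →hi
  mid=-2.01637 |R|=1.01637 →lo
  mid=-1.93615 |R|=0.93615 →hi
  mid=-1.97626 |R|=0.97626 →hi
  mid=-1.99631 |R|=0.99631 →hi
  ...
  [-2.00007,-1.99992] ⇒ x*=-2.0000
Interval (-2.0000, 0).

z∈(-2.0000,0).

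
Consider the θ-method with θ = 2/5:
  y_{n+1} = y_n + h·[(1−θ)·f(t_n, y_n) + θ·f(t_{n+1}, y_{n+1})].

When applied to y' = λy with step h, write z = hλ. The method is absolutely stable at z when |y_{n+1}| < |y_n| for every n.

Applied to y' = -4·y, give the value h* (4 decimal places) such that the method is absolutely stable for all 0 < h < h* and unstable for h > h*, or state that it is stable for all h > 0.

(-10.0000,0); λ=-4 ⇒ h* = (10)/4 = 2.5000.

On y'=λy, z=hλ:
  y_{n+1} = y_n + z·[3/5·y_n + 2/5·y_{n+1}] ⇒ (1 − 2/5z)y_{n+1} = (1 + 3/5z)y_n
  so R(z) = (1 + 3/5z)/(1 − 2/5z).

Boundary: |R(x)|=1, x<0.
x=-0.77: |R|=0.4113
R=−1: 1+3/5x = −1+2/5x ⇒ -1/5x=2 ⇒ x=2/(-1/5)=-10.0000
Confirm numerically:
  x=-9.933: |R|=0.99731 <1
  x=-6.373: |R|=0.79562 <1
  x=-5.255: |R|=0.69407 <1
  x=-4.787: |R|=0.64231 <1
  x=-10.360: |R|=1.01400 >1
  x=-10.203: |R|=1.00799 >1
  x=-10.148: |R|=1.00585 >1
Interval (-10.0000, 0).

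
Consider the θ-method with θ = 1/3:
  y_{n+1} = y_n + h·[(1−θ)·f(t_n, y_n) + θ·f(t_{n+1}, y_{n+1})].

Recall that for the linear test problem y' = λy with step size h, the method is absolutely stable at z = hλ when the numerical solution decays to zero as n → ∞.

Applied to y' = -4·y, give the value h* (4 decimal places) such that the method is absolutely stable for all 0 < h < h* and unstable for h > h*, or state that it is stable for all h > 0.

With y'=λy (z=hλ):
  y_{n+1} = y_n + z·[2/3·y_n + 1/3·y_{n+1}] ⇒ (1 − 1/3z)y_{n+1} = (1 + 2/3z)y_n
  so R(z) = (1 + 2/3z)/(1 − 1/3z).

Need |R(x)|<1, x<0.
x=-1.61: |R|=0.0477
R=−1: 1+2/3x = −1+1/3x ⇒ -1/3x=2 ⇒ x=2/(-1/3)=-6.0000
Confirm numerically:
  x=-4.459: |R|=0.79340 <1
  x=-4.359: |R|=0.77701 <1
  x=-4.044: |R|=0.72232 <1
  x=-2.735: |R|=0.43069 <1
  x=-6.412: |R|=1.04377 >1
  x=-6.163: |R|=1.01779 >1
Interval (-6.0000, 0).

(-6.0000,0); λ=-4 ⇒ h* = (6)/4 = 1.5000.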